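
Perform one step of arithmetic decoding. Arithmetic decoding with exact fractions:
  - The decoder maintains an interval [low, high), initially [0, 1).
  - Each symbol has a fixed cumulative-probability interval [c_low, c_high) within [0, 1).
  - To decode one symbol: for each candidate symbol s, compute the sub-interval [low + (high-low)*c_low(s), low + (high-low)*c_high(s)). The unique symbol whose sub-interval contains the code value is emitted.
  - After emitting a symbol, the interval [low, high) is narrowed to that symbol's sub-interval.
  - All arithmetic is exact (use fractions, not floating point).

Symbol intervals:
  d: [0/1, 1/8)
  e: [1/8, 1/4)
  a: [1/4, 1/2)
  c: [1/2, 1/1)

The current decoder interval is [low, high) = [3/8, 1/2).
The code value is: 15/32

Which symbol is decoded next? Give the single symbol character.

Answer: c

Derivation:
Interval width = high − low = 1/2 − 3/8 = 1/8
Scaled code = (code − low) / width = (15/32 − 3/8) / 1/8 = 3/4
  d: [0/1, 1/8) 
  e: [1/8, 1/4) 
  a: [1/4, 1/2) 
  c: [1/2, 1/1) ← scaled code falls here ✓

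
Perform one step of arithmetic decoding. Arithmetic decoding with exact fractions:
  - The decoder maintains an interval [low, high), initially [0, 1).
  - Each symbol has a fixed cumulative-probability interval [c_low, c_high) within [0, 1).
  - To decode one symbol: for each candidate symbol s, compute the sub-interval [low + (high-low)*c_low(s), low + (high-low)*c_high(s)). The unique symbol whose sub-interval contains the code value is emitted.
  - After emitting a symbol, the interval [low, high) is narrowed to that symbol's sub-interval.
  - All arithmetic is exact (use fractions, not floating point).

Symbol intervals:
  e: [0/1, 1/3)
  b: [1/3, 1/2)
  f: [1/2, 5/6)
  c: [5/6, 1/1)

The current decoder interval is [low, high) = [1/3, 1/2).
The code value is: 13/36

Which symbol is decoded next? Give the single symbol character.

Interval width = high − low = 1/2 − 1/3 = 1/6
Scaled code = (code − low) / width = (13/36 − 1/3) / 1/6 = 1/6
  e: [0/1, 1/3) ← scaled code falls here ✓
  b: [1/3, 1/2) 
  f: [1/2, 5/6) 
  c: [5/6, 1/1) 

Answer: e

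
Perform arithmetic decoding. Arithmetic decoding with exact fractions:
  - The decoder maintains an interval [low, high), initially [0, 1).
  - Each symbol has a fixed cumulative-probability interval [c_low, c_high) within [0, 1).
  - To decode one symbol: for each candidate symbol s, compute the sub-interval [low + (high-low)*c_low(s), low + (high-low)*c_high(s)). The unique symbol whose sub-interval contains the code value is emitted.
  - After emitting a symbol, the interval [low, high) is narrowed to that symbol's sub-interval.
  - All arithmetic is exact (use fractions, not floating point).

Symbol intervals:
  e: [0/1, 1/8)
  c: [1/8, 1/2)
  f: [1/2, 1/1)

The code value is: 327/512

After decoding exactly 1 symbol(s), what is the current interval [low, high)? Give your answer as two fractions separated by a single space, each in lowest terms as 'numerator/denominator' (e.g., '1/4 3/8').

Answer: 1/2 1/1

Derivation:
Step 1: interval [0/1, 1/1), width = 1/1 - 0/1 = 1/1
  'e': [0/1 + 1/1*0/1, 0/1 + 1/1*1/8) = [0/1, 1/8)
  'c': [0/1 + 1/1*1/8, 0/1 + 1/1*1/2) = [1/8, 1/2)
  'f': [0/1 + 1/1*1/2, 0/1 + 1/1*1/1) = [1/2, 1/1) <- contains code 327/512
  emit 'f', narrow to [1/2, 1/1)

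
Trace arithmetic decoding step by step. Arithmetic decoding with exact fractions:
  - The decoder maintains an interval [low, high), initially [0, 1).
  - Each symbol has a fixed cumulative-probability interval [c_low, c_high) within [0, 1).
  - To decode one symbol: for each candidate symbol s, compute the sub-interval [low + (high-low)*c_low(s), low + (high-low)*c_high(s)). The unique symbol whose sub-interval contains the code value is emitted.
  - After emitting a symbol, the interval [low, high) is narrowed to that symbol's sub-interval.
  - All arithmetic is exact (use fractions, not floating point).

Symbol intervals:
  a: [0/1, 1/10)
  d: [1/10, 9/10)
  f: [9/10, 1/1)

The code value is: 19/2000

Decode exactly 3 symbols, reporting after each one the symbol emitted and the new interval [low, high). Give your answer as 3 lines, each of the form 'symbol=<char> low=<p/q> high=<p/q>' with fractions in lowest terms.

Answer: symbol=a low=0/1 high=1/10
symbol=a low=0/1 high=1/100
symbol=f low=9/1000 high=1/100

Derivation:
Step 1: interval [0/1, 1/1), width = 1/1 - 0/1 = 1/1
  'a': [0/1 + 1/1*0/1, 0/1 + 1/1*1/10) = [0/1, 1/10) <- contains code 19/2000
  'd': [0/1 + 1/1*1/10, 0/1 + 1/1*9/10) = [1/10, 9/10)
  'f': [0/1 + 1/1*9/10, 0/1 + 1/1*1/1) = [9/10, 1/1)
  emit 'a', narrow to [0/1, 1/10)
Step 2: interval [0/1, 1/10), width = 1/10 - 0/1 = 1/10
  'a': [0/1 + 1/10*0/1, 0/1 + 1/10*1/10) = [0/1, 1/100) <- contains code 19/2000
  'd': [0/1 + 1/10*1/10, 0/1 + 1/10*9/10) = [1/100, 9/100)
  'f': [0/1 + 1/10*9/10, 0/1 + 1/10*1/1) = [9/100, 1/10)
  emit 'a', narrow to [0/1, 1/100)
Step 3: interval [0/1, 1/100), width = 1/100 - 0/1 = 1/100
  'a': [0/1 + 1/100*0/1, 0/1 + 1/100*1/10) = [0/1, 1/1000)
  'd': [0/1 + 1/100*1/10, 0/1 + 1/100*9/10) = [1/1000, 9/1000)
  'f': [0/1 + 1/100*9/10, 0/1 + 1/100*1/1) = [9/1000, 1/100) <- contains code 19/2000
  emit 'f', narrow to [9/1000, 1/100)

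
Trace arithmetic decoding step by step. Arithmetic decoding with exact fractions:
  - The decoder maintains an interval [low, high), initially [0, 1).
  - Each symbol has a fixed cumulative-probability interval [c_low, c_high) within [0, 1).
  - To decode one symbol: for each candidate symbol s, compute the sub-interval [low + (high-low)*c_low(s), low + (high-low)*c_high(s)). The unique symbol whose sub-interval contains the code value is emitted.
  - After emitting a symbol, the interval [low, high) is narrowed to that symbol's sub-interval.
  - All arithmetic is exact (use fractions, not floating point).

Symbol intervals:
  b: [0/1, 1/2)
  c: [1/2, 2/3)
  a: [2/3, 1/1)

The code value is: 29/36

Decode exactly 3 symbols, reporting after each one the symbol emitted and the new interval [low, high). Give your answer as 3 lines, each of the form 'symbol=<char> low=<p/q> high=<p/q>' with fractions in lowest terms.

Step 1: interval [0/1, 1/1), width = 1/1 - 0/1 = 1/1
  'b': [0/1 + 1/1*0/1, 0/1 + 1/1*1/2) = [0/1, 1/2)
  'c': [0/1 + 1/1*1/2, 0/1 + 1/1*2/3) = [1/2, 2/3)
  'a': [0/1 + 1/1*2/3, 0/1 + 1/1*1/1) = [2/3, 1/1) <- contains code 29/36
  emit 'a', narrow to [2/3, 1/1)
Step 2: interval [2/3, 1/1), width = 1/1 - 2/3 = 1/3
  'b': [2/3 + 1/3*0/1, 2/3 + 1/3*1/2) = [2/3, 5/6) <- contains code 29/36
  'c': [2/3 + 1/3*1/2, 2/3 + 1/3*2/3) = [5/6, 8/9)
  'a': [2/3 + 1/3*2/3, 2/3 + 1/3*1/1) = [8/9, 1/1)
  emit 'b', narrow to [2/3, 5/6)
Step 3: interval [2/3, 5/6), width = 5/6 - 2/3 = 1/6
  'b': [2/3 + 1/6*0/1, 2/3 + 1/6*1/2) = [2/3, 3/4)
  'c': [2/3 + 1/6*1/2, 2/3 + 1/6*2/3) = [3/4, 7/9)
  'a': [2/3 + 1/6*2/3, 2/3 + 1/6*1/1) = [7/9, 5/6) <- contains code 29/36
  emit 'a', narrow to [7/9, 5/6)

Answer: symbol=a low=2/3 high=1/1
symbol=b low=2/3 high=5/6
symbol=a low=7/9 high=5/6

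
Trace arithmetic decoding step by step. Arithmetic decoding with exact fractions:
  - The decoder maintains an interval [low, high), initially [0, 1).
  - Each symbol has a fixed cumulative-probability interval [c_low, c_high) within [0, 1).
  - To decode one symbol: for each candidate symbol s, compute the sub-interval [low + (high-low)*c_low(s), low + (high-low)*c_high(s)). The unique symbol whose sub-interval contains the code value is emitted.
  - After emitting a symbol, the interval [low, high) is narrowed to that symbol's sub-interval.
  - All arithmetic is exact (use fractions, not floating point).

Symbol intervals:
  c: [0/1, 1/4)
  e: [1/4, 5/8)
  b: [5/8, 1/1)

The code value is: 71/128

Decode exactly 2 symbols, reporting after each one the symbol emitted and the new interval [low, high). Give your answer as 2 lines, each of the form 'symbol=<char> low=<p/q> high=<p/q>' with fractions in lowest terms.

Step 1: interval [0/1, 1/1), width = 1/1 - 0/1 = 1/1
  'c': [0/1 + 1/1*0/1, 0/1 + 1/1*1/4) = [0/1, 1/4)
  'e': [0/1 + 1/1*1/4, 0/1 + 1/1*5/8) = [1/4, 5/8) <- contains code 71/128
  'b': [0/1 + 1/1*5/8, 0/1 + 1/1*1/1) = [5/8, 1/1)
  emit 'e', narrow to [1/4, 5/8)
Step 2: interval [1/4, 5/8), width = 5/8 - 1/4 = 3/8
  'c': [1/4 + 3/8*0/1, 1/4 + 3/8*1/4) = [1/4, 11/32)
  'e': [1/4 + 3/8*1/4, 1/4 + 3/8*5/8) = [11/32, 31/64)
  'b': [1/4 + 3/8*5/8, 1/4 + 3/8*1/1) = [31/64, 5/8) <- contains code 71/128
  emit 'b', narrow to [31/64, 5/8)

Answer: symbol=e low=1/4 high=5/8
symbol=b low=31/64 high=5/8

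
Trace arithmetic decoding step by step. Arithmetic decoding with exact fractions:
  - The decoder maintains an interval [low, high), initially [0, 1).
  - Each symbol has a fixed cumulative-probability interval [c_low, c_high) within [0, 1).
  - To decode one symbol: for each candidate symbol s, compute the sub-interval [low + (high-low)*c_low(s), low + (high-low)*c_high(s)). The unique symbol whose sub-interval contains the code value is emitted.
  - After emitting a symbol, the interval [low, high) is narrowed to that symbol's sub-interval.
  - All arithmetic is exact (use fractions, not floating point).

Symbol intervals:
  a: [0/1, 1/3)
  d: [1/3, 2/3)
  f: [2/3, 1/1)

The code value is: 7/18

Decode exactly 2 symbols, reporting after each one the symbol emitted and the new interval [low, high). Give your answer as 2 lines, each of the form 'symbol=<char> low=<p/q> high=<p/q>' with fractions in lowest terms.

Step 1: interval [0/1, 1/1), width = 1/1 - 0/1 = 1/1
  'a': [0/1 + 1/1*0/1, 0/1 + 1/1*1/3) = [0/1, 1/3)
  'd': [0/1 + 1/1*1/3, 0/1 + 1/1*2/3) = [1/3, 2/3) <- contains code 7/18
  'f': [0/1 + 1/1*2/3, 0/1 + 1/1*1/1) = [2/3, 1/1)
  emit 'd', narrow to [1/3, 2/3)
Step 2: interval [1/3, 2/3), width = 2/3 - 1/3 = 1/3
  'a': [1/3 + 1/3*0/1, 1/3 + 1/3*1/3) = [1/3, 4/9) <- contains code 7/18
  'd': [1/3 + 1/3*1/3, 1/3 + 1/3*2/3) = [4/9, 5/9)
  'f': [1/3 + 1/3*2/3, 1/3 + 1/3*1/1) = [5/9, 2/3)
  emit 'a', narrow to [1/3, 4/9)

Answer: symbol=d low=1/3 high=2/3
symbol=a low=1/3 high=4/9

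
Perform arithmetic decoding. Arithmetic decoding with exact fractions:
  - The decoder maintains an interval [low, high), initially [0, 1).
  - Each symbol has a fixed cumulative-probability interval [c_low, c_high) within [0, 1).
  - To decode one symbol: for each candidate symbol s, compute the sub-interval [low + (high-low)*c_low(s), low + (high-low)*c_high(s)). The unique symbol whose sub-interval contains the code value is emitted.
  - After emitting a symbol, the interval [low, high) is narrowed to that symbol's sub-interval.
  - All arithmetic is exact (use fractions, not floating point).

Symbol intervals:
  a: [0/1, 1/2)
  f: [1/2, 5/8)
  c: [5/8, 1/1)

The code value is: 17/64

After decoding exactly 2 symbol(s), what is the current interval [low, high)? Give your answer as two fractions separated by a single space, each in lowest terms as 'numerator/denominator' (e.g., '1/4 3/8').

Step 1: interval [0/1, 1/1), width = 1/1 - 0/1 = 1/1
  'a': [0/1 + 1/1*0/1, 0/1 + 1/1*1/2) = [0/1, 1/2) <- contains code 17/64
  'f': [0/1 + 1/1*1/2, 0/1 + 1/1*5/8) = [1/2, 5/8)
  'c': [0/1 + 1/1*5/8, 0/1 + 1/1*1/1) = [5/8, 1/1)
  emit 'a', narrow to [0/1, 1/2)
Step 2: interval [0/1, 1/2), width = 1/2 - 0/1 = 1/2
  'a': [0/1 + 1/2*0/1, 0/1 + 1/2*1/2) = [0/1, 1/4)
  'f': [0/1 + 1/2*1/2, 0/1 + 1/2*5/8) = [1/4, 5/16) <- contains code 17/64
  'c': [0/1 + 1/2*5/8, 0/1 + 1/2*1/1) = [5/16, 1/2)
  emit 'f', narrow to [1/4, 5/16)

Answer: 1/4 5/16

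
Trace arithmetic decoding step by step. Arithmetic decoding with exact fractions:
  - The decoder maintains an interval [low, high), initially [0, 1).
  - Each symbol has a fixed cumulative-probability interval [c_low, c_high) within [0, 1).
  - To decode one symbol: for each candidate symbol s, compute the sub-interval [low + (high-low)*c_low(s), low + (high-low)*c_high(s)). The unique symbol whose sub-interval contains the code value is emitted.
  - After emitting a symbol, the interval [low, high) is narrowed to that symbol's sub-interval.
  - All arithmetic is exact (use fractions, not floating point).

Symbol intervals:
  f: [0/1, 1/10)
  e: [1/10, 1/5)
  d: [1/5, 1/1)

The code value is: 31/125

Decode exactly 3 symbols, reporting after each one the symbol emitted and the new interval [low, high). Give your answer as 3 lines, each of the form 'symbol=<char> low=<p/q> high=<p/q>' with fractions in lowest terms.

Step 1: interval [0/1, 1/1), width = 1/1 - 0/1 = 1/1
  'f': [0/1 + 1/1*0/1, 0/1 + 1/1*1/10) = [0/1, 1/10)
  'e': [0/1 + 1/1*1/10, 0/1 + 1/1*1/5) = [1/10, 1/5)
  'd': [0/1 + 1/1*1/5, 0/1 + 1/1*1/1) = [1/5, 1/1) <- contains code 31/125
  emit 'd', narrow to [1/5, 1/1)
Step 2: interval [1/5, 1/1), width = 1/1 - 1/5 = 4/5
  'f': [1/5 + 4/5*0/1, 1/5 + 4/5*1/10) = [1/5, 7/25) <- contains code 31/125
  'e': [1/5 + 4/5*1/10, 1/5 + 4/5*1/5) = [7/25, 9/25)
  'd': [1/5 + 4/5*1/5, 1/5 + 4/5*1/1) = [9/25, 1/1)
  emit 'f', narrow to [1/5, 7/25)
Step 3: interval [1/5, 7/25), width = 7/25 - 1/5 = 2/25
  'f': [1/5 + 2/25*0/1, 1/5 + 2/25*1/10) = [1/5, 26/125)
  'e': [1/5 + 2/25*1/10, 1/5 + 2/25*1/5) = [26/125, 27/125)
  'd': [1/5 + 2/25*1/5, 1/5 + 2/25*1/1) = [27/125, 7/25) <- contains code 31/125
  emit 'd', narrow to [27/125, 7/25)

Answer: symbol=d low=1/5 high=1/1
symbol=f low=1/5 high=7/25
symbol=d low=27/125 high=7/25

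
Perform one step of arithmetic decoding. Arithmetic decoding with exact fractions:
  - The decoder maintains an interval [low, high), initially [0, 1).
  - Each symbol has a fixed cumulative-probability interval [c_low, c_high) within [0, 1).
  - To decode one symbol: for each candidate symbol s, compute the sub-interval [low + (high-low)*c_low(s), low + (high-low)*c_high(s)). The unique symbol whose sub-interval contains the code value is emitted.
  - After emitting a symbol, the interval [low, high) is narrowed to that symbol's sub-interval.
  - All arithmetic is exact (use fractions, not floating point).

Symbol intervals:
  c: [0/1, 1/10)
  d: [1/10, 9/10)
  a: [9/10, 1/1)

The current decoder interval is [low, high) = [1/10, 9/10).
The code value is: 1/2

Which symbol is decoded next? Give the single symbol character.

Answer: d

Derivation:
Interval width = high − low = 9/10 − 1/10 = 4/5
Scaled code = (code − low) / width = (1/2 − 1/10) / 4/5 = 1/2
  c: [0/1, 1/10) 
  d: [1/10, 9/10) ← scaled code falls here ✓
  a: [9/10, 1/1) 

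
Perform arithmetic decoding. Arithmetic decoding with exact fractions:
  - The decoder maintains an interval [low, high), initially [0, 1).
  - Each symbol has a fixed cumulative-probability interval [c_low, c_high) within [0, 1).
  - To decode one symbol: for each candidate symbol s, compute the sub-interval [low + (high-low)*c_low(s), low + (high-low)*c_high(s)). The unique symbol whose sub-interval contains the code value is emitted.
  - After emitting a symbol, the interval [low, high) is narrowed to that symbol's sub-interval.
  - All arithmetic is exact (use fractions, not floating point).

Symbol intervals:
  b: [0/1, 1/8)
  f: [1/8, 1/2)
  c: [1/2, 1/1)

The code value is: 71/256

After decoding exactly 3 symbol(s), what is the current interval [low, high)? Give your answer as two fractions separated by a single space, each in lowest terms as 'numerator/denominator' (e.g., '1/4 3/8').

Step 1: interval [0/1, 1/1), width = 1/1 - 0/1 = 1/1
  'b': [0/1 + 1/1*0/1, 0/1 + 1/1*1/8) = [0/1, 1/8)
  'f': [0/1 + 1/1*1/8, 0/1 + 1/1*1/2) = [1/8, 1/2) <- contains code 71/256
  'c': [0/1 + 1/1*1/2, 0/1 + 1/1*1/1) = [1/2, 1/1)
  emit 'f', narrow to [1/8, 1/2)
Step 2: interval [1/8, 1/2), width = 1/2 - 1/8 = 3/8
  'b': [1/8 + 3/8*0/1, 1/8 + 3/8*1/8) = [1/8, 11/64)
  'f': [1/8 + 3/8*1/8, 1/8 + 3/8*1/2) = [11/64, 5/16) <- contains code 71/256
  'c': [1/8 + 3/8*1/2, 1/8 + 3/8*1/1) = [5/16, 1/2)
  emit 'f', narrow to [11/64, 5/16)
Step 3: interval [11/64, 5/16), width = 5/16 - 11/64 = 9/64
  'b': [11/64 + 9/64*0/1, 11/64 + 9/64*1/8) = [11/64, 97/512)
  'f': [11/64 + 9/64*1/8, 11/64 + 9/64*1/2) = [97/512, 31/128)
  'c': [11/64 + 9/64*1/2, 11/64 + 9/64*1/1) = [31/128, 5/16) <- contains code 71/256
  emit 'c', narrow to [31/128, 5/16)

Answer: 31/128 5/16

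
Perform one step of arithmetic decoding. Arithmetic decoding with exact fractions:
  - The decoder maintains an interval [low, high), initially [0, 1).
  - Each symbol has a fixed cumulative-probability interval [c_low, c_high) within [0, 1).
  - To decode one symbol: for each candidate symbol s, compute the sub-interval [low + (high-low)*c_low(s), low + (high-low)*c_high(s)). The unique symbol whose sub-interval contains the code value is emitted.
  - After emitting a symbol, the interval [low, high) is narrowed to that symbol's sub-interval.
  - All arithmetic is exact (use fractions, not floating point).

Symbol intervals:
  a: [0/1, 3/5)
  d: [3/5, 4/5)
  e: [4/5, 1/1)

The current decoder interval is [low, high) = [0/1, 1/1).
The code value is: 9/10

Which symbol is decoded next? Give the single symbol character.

Answer: e

Derivation:
Interval width = high − low = 1/1 − 0/1 = 1/1
Scaled code = (code − low) / width = (9/10 − 0/1) / 1/1 = 9/10
  a: [0/1, 3/5) 
  d: [3/5, 4/5) 
  e: [4/5, 1/1) ← scaled code falls here ✓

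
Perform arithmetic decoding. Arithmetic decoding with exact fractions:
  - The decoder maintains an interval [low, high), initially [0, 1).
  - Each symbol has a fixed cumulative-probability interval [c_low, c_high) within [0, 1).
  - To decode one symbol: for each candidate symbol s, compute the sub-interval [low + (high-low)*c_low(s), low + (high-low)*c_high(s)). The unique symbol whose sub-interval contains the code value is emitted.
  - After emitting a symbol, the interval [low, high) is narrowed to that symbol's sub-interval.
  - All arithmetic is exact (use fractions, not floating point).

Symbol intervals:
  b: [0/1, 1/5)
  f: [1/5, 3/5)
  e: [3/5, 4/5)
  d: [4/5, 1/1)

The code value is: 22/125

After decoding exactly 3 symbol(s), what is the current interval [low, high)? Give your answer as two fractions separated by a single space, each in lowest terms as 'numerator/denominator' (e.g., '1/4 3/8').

Step 1: interval [0/1, 1/1), width = 1/1 - 0/1 = 1/1
  'b': [0/1 + 1/1*0/1, 0/1 + 1/1*1/5) = [0/1, 1/5) <- contains code 22/125
  'f': [0/1 + 1/1*1/5, 0/1 + 1/1*3/5) = [1/5, 3/5)
  'e': [0/1 + 1/1*3/5, 0/1 + 1/1*4/5) = [3/5, 4/5)
  'd': [0/1 + 1/1*4/5, 0/1 + 1/1*1/1) = [4/5, 1/1)
  emit 'b', narrow to [0/1, 1/5)
Step 2: interval [0/1, 1/5), width = 1/5 - 0/1 = 1/5
  'b': [0/1 + 1/5*0/1, 0/1 + 1/5*1/5) = [0/1, 1/25)
  'f': [0/1 + 1/5*1/5, 0/1 + 1/5*3/5) = [1/25, 3/25)
  'e': [0/1 + 1/5*3/5, 0/1 + 1/5*4/5) = [3/25, 4/25)
  'd': [0/1 + 1/5*4/5, 0/1 + 1/5*1/1) = [4/25, 1/5) <- contains code 22/125
  emit 'd', narrow to [4/25, 1/5)
Step 3: interval [4/25, 1/5), width = 1/5 - 4/25 = 1/25
  'b': [4/25 + 1/25*0/1, 4/25 + 1/25*1/5) = [4/25, 21/125)
  'f': [4/25 + 1/25*1/5, 4/25 + 1/25*3/5) = [21/125, 23/125) <- contains code 22/125
  'e': [4/25 + 1/25*3/5, 4/25 + 1/25*4/5) = [23/125, 24/125)
  'd': [4/25 + 1/25*4/5, 4/25 + 1/25*1/1) = [24/125, 1/5)
  emit 'f', narrow to [21/125, 23/125)

Answer: 21/125 23/125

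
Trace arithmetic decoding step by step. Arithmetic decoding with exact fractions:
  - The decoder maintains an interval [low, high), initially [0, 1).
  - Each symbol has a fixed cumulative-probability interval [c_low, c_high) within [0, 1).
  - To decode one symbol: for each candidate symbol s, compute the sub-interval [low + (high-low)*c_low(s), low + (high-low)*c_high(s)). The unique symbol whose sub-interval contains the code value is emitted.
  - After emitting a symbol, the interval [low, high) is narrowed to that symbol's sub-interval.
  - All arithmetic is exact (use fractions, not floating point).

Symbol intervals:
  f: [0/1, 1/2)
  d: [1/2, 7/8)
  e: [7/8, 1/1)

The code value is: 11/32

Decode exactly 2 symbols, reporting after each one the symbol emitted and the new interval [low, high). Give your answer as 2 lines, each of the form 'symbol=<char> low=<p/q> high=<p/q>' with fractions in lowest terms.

Step 1: interval [0/1, 1/1), width = 1/1 - 0/1 = 1/1
  'f': [0/1 + 1/1*0/1, 0/1 + 1/1*1/2) = [0/1, 1/2) <- contains code 11/32
  'd': [0/1 + 1/1*1/2, 0/1 + 1/1*7/8) = [1/2, 7/8)
  'e': [0/1 + 1/1*7/8, 0/1 + 1/1*1/1) = [7/8, 1/1)
  emit 'f', narrow to [0/1, 1/2)
Step 2: interval [0/1, 1/2), width = 1/2 - 0/1 = 1/2
  'f': [0/1 + 1/2*0/1, 0/1 + 1/2*1/2) = [0/1, 1/4)
  'd': [0/1 + 1/2*1/2, 0/1 + 1/2*7/8) = [1/4, 7/16) <- contains code 11/32
  'e': [0/1 + 1/2*7/8, 0/1 + 1/2*1/1) = [7/16, 1/2)
  emit 'd', narrow to [1/4, 7/16)

Answer: symbol=f low=0/1 high=1/2
symbol=d low=1/4 high=7/16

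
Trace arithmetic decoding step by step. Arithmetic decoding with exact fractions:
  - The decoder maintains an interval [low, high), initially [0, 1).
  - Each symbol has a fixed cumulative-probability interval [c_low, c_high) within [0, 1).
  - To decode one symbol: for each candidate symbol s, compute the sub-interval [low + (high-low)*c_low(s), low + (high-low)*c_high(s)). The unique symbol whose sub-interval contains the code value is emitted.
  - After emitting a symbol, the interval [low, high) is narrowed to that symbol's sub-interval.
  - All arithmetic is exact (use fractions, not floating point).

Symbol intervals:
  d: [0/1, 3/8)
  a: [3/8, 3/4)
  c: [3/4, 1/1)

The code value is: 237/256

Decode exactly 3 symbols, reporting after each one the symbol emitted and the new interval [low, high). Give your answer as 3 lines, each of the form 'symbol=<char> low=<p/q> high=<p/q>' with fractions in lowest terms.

Step 1: interval [0/1, 1/1), width = 1/1 - 0/1 = 1/1
  'd': [0/1 + 1/1*0/1, 0/1 + 1/1*3/8) = [0/1, 3/8)
  'a': [0/1 + 1/1*3/8, 0/1 + 1/1*3/4) = [3/8, 3/4)
  'c': [0/1 + 1/1*3/4, 0/1 + 1/1*1/1) = [3/4, 1/1) <- contains code 237/256
  emit 'c', narrow to [3/4, 1/1)
Step 2: interval [3/4, 1/1), width = 1/1 - 3/4 = 1/4
  'd': [3/4 + 1/4*0/1, 3/4 + 1/4*3/8) = [3/4, 27/32)
  'a': [3/4 + 1/4*3/8, 3/4 + 1/4*3/4) = [27/32, 15/16) <- contains code 237/256
  'c': [3/4 + 1/4*3/4, 3/4 + 1/4*1/1) = [15/16, 1/1)
  emit 'a', narrow to [27/32, 15/16)
Step 3: interval [27/32, 15/16), width = 15/16 - 27/32 = 3/32
  'd': [27/32 + 3/32*0/1, 27/32 + 3/32*3/8) = [27/32, 225/256)
  'a': [27/32 + 3/32*3/8, 27/32 + 3/32*3/4) = [225/256, 117/128)
  'c': [27/32 + 3/32*3/4, 27/32 + 3/32*1/1) = [117/128, 15/16) <- contains code 237/256
  emit 'c', narrow to [117/128, 15/16)

Answer: symbol=c low=3/4 high=1/1
symbol=a low=27/32 high=15/16
symbol=c low=117/128 high=15/16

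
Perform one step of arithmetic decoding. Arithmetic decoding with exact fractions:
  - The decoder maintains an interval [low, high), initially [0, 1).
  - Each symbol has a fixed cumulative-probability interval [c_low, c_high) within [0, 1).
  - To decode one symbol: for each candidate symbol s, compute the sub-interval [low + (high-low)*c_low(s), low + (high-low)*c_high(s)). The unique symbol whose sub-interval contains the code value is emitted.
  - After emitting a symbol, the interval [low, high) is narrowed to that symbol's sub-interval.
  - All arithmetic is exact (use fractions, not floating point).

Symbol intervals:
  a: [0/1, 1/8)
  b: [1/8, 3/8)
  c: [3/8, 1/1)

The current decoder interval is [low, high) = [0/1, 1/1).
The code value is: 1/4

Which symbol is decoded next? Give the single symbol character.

Answer: b

Derivation:
Interval width = high − low = 1/1 − 0/1 = 1/1
Scaled code = (code − low) / width = (1/4 − 0/1) / 1/1 = 1/4
  a: [0/1, 1/8) 
  b: [1/8, 3/8) ← scaled code falls here ✓
  c: [3/8, 1/1) 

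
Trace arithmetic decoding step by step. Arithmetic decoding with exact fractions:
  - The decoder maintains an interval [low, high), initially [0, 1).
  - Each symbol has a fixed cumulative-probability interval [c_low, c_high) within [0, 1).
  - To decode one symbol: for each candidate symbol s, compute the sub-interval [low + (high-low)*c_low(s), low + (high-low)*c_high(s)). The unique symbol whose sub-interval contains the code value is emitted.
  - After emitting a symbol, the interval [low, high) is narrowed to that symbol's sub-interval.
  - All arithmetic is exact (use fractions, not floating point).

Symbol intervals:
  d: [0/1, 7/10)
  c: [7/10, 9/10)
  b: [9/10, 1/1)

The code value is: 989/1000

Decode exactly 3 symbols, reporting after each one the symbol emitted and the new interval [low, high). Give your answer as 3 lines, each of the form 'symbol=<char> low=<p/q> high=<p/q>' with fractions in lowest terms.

Step 1: interval [0/1, 1/1), width = 1/1 - 0/1 = 1/1
  'd': [0/1 + 1/1*0/1, 0/1 + 1/1*7/10) = [0/1, 7/10)
  'c': [0/1 + 1/1*7/10, 0/1 + 1/1*9/10) = [7/10, 9/10)
  'b': [0/1 + 1/1*9/10, 0/1 + 1/1*1/1) = [9/10, 1/1) <- contains code 989/1000
  emit 'b', narrow to [9/10, 1/1)
Step 2: interval [9/10, 1/1), width = 1/1 - 9/10 = 1/10
  'd': [9/10 + 1/10*0/1, 9/10 + 1/10*7/10) = [9/10, 97/100)
  'c': [9/10 + 1/10*7/10, 9/10 + 1/10*9/10) = [97/100, 99/100) <- contains code 989/1000
  'b': [9/10 + 1/10*9/10, 9/10 + 1/10*1/1) = [99/100, 1/1)
  emit 'c', narrow to [97/100, 99/100)
Step 3: interval [97/100, 99/100), width = 99/100 - 97/100 = 1/50
  'd': [97/100 + 1/50*0/1, 97/100 + 1/50*7/10) = [97/100, 123/125)
  'c': [97/100 + 1/50*7/10, 97/100 + 1/50*9/10) = [123/125, 247/250)
  'b': [97/100 + 1/50*9/10, 97/100 + 1/50*1/1) = [247/250, 99/100) <- contains code 989/1000
  emit 'b', narrow to [247/250, 99/100)

Answer: symbol=b low=9/10 high=1/1
symbol=c low=97/100 high=99/100
symbol=b low=247/250 high=99/100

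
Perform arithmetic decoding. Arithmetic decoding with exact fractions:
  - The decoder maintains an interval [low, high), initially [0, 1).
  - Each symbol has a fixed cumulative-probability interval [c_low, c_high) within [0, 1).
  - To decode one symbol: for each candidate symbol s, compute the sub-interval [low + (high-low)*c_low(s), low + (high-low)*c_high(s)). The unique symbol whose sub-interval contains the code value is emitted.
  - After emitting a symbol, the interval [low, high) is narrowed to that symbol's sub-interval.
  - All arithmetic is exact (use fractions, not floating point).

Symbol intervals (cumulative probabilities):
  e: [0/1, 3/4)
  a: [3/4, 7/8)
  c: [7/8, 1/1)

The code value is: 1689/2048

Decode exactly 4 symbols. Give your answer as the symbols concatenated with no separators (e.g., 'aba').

Answer: aeae

Derivation:
Step 1: interval [0/1, 1/1), width = 1/1 - 0/1 = 1/1
  'e': [0/1 + 1/1*0/1, 0/1 + 1/1*3/4) = [0/1, 3/4)
  'a': [0/1 + 1/1*3/4, 0/1 + 1/1*7/8) = [3/4, 7/8) <- contains code 1689/2048
  'c': [0/1 + 1/1*7/8, 0/1 + 1/1*1/1) = [7/8, 1/1)
  emit 'a', narrow to [3/4, 7/8)
Step 2: interval [3/4, 7/8), width = 7/8 - 3/4 = 1/8
  'e': [3/4 + 1/8*0/1, 3/4 + 1/8*3/4) = [3/4, 27/32) <- contains code 1689/2048
  'a': [3/4 + 1/8*3/4, 3/4 + 1/8*7/8) = [27/32, 55/64)
  'c': [3/4 + 1/8*7/8, 3/4 + 1/8*1/1) = [55/64, 7/8)
  emit 'e', narrow to [3/4, 27/32)
Step 3: interval [3/4, 27/32), width = 27/32 - 3/4 = 3/32
  'e': [3/4 + 3/32*0/1, 3/4 + 3/32*3/4) = [3/4, 105/128)
  'a': [3/4 + 3/32*3/4, 3/4 + 3/32*7/8) = [105/128, 213/256) <- contains code 1689/2048
  'c': [3/4 + 3/32*7/8, 3/4 + 3/32*1/1) = [213/256, 27/32)
  emit 'a', narrow to [105/128, 213/256)
Step 4: interval [105/128, 213/256), width = 213/256 - 105/128 = 3/256
  'e': [105/128 + 3/256*0/1, 105/128 + 3/256*3/4) = [105/128, 849/1024) <- contains code 1689/2048
  'a': [105/128 + 3/256*3/4, 105/128 + 3/256*7/8) = [849/1024, 1701/2048)
  'c': [105/128 + 3/256*7/8, 105/128 + 3/256*1/1) = [1701/2048, 213/256)
  emit 'e', narrow to [105/128, 849/1024)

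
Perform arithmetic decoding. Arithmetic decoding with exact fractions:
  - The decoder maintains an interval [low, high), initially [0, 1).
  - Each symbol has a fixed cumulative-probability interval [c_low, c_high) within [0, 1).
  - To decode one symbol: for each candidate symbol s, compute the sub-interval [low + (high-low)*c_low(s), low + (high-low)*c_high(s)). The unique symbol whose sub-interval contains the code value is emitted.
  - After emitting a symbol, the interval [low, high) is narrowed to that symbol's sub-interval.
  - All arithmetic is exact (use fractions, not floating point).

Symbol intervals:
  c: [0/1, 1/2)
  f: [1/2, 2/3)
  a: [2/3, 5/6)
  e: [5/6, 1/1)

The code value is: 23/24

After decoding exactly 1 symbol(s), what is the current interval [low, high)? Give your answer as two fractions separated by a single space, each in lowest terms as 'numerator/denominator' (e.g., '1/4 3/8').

Answer: 5/6 1/1

Derivation:
Step 1: interval [0/1, 1/1), width = 1/1 - 0/1 = 1/1
  'c': [0/1 + 1/1*0/1, 0/1 + 1/1*1/2) = [0/1, 1/2)
  'f': [0/1 + 1/1*1/2, 0/1 + 1/1*2/3) = [1/2, 2/3)
  'a': [0/1 + 1/1*2/3, 0/1 + 1/1*5/6) = [2/3, 5/6)
  'e': [0/1 + 1/1*5/6, 0/1 + 1/1*1/1) = [5/6, 1/1) <- contains code 23/24
  emit 'e', narrow to [5/6, 1/1)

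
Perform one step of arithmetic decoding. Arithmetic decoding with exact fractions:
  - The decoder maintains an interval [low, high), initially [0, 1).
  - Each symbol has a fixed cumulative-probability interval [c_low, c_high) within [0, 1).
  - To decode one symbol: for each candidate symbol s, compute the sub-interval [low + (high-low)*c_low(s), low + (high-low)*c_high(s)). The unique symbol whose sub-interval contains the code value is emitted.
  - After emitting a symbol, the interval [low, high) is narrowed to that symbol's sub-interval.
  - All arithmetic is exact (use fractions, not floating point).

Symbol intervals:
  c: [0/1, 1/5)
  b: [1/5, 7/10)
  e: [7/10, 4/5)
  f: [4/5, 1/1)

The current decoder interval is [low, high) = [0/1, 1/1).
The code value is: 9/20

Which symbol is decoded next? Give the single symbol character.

Answer: b

Derivation:
Interval width = high − low = 1/1 − 0/1 = 1/1
Scaled code = (code − low) / width = (9/20 − 0/1) / 1/1 = 9/20
  c: [0/1, 1/5) 
  b: [1/5, 7/10) ← scaled code falls here ✓
  e: [7/10, 4/5) 
  f: [4/5, 1/1) 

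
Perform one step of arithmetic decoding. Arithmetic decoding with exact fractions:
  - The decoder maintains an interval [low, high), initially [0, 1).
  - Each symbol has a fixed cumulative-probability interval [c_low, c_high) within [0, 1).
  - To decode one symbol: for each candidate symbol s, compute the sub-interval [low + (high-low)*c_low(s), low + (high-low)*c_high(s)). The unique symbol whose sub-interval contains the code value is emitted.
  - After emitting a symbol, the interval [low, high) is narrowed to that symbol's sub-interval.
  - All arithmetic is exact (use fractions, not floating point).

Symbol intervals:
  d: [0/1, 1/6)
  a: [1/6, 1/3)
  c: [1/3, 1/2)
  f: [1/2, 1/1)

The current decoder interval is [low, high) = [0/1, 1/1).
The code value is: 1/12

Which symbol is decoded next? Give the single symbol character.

Interval width = high − low = 1/1 − 0/1 = 1/1
Scaled code = (code − low) / width = (1/12 − 0/1) / 1/1 = 1/12
  d: [0/1, 1/6) ← scaled code falls here ✓
  a: [1/6, 1/3) 
  c: [1/3, 1/2) 
  f: [1/2, 1/1) 

Answer: d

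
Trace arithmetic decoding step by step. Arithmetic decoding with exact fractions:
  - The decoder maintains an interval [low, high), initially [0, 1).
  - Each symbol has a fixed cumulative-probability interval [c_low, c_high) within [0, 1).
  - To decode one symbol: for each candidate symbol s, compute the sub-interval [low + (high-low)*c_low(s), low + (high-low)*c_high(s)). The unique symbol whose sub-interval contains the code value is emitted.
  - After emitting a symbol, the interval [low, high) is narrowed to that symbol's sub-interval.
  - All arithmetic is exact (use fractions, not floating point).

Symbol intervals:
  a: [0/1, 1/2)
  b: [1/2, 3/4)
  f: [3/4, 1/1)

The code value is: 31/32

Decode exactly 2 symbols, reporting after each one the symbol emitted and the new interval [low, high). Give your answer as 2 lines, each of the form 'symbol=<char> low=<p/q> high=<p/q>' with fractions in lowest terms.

Answer: symbol=f low=3/4 high=1/1
symbol=f low=15/16 high=1/1

Derivation:
Step 1: interval [0/1, 1/1), width = 1/1 - 0/1 = 1/1
  'a': [0/1 + 1/1*0/1, 0/1 + 1/1*1/2) = [0/1, 1/2)
  'b': [0/1 + 1/1*1/2, 0/1 + 1/1*3/4) = [1/2, 3/4)
  'f': [0/1 + 1/1*3/4, 0/1 + 1/1*1/1) = [3/4, 1/1) <- contains code 31/32
  emit 'f', narrow to [3/4, 1/1)
Step 2: interval [3/4, 1/1), width = 1/1 - 3/4 = 1/4
  'a': [3/4 + 1/4*0/1, 3/4 + 1/4*1/2) = [3/4, 7/8)
  'b': [3/4 + 1/4*1/2, 3/4 + 1/4*3/4) = [7/8, 15/16)
  'f': [3/4 + 1/4*3/4, 3/4 + 1/4*1/1) = [15/16, 1/1) <- contains code 31/32
  emit 'f', narrow to [15/16, 1/1)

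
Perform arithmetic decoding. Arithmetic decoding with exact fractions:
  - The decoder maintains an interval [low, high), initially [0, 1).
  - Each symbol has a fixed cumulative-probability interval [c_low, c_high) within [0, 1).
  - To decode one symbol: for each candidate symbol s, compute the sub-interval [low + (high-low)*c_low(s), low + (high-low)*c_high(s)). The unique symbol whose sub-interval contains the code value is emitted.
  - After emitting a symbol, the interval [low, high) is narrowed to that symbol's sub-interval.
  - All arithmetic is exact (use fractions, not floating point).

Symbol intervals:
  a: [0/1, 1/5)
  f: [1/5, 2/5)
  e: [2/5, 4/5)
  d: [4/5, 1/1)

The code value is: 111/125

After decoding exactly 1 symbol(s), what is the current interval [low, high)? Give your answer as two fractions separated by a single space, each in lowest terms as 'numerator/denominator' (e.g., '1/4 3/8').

Answer: 4/5 1/1

Derivation:
Step 1: interval [0/1, 1/1), width = 1/1 - 0/1 = 1/1
  'a': [0/1 + 1/1*0/1, 0/1 + 1/1*1/5) = [0/1, 1/5)
  'f': [0/1 + 1/1*1/5, 0/1 + 1/1*2/5) = [1/5, 2/5)
  'e': [0/1 + 1/1*2/5, 0/1 + 1/1*4/5) = [2/5, 4/5)
  'd': [0/1 + 1/1*4/5, 0/1 + 1/1*1/1) = [4/5, 1/1) <- contains code 111/125
  emit 'd', narrow to [4/5, 1/1)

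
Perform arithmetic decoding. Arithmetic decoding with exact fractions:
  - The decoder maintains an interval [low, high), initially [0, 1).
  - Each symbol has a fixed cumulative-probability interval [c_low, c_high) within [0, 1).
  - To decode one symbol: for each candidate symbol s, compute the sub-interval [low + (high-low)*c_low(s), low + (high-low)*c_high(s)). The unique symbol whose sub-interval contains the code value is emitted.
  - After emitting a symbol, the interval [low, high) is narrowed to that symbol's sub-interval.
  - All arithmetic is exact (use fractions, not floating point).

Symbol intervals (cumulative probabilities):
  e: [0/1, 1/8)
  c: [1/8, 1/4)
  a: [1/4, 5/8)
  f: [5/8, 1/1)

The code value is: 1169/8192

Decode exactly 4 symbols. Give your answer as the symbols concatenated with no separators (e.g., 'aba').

Answer: ccce

Derivation:
Step 1: interval [0/1, 1/1), width = 1/1 - 0/1 = 1/1
  'e': [0/1 + 1/1*0/1, 0/1 + 1/1*1/8) = [0/1, 1/8)
  'c': [0/1 + 1/1*1/8, 0/1 + 1/1*1/4) = [1/8, 1/4) <- contains code 1169/8192
  'a': [0/1 + 1/1*1/4, 0/1 + 1/1*5/8) = [1/4, 5/8)
  'f': [0/1 + 1/1*5/8, 0/1 + 1/1*1/1) = [5/8, 1/1)
  emit 'c', narrow to [1/8, 1/4)
Step 2: interval [1/8, 1/4), width = 1/4 - 1/8 = 1/8
  'e': [1/8 + 1/8*0/1, 1/8 + 1/8*1/8) = [1/8, 9/64)
  'c': [1/8 + 1/8*1/8, 1/8 + 1/8*1/4) = [9/64, 5/32) <- contains code 1169/8192
  'a': [1/8 + 1/8*1/4, 1/8 + 1/8*5/8) = [5/32, 13/64)
  'f': [1/8 + 1/8*5/8, 1/8 + 1/8*1/1) = [13/64, 1/4)
  emit 'c', narrow to [9/64, 5/32)
Step 3: interval [9/64, 5/32), width = 5/32 - 9/64 = 1/64
  'e': [9/64 + 1/64*0/1, 9/64 + 1/64*1/8) = [9/64, 73/512)
  'c': [9/64 + 1/64*1/8, 9/64 + 1/64*1/4) = [73/512, 37/256) <- contains code 1169/8192
  'a': [9/64 + 1/64*1/4, 9/64 + 1/64*5/8) = [37/256, 77/512)
  'f': [9/64 + 1/64*5/8, 9/64 + 1/64*1/1) = [77/512, 5/32)
  emit 'c', narrow to [73/512, 37/256)
Step 4: interval [73/512, 37/256), width = 37/256 - 73/512 = 1/512
  'e': [73/512 + 1/512*0/1, 73/512 + 1/512*1/8) = [73/512, 585/4096) <- contains code 1169/8192
  'c': [73/512 + 1/512*1/8, 73/512 + 1/512*1/4) = [585/4096, 293/2048)
  'a': [73/512 + 1/512*1/4, 73/512 + 1/512*5/8) = [293/2048, 589/4096)
  'f': [73/512 + 1/512*5/8, 73/512 + 1/512*1/1) = [589/4096, 37/256)
  emit 'e', narrow to [73/512, 585/4096)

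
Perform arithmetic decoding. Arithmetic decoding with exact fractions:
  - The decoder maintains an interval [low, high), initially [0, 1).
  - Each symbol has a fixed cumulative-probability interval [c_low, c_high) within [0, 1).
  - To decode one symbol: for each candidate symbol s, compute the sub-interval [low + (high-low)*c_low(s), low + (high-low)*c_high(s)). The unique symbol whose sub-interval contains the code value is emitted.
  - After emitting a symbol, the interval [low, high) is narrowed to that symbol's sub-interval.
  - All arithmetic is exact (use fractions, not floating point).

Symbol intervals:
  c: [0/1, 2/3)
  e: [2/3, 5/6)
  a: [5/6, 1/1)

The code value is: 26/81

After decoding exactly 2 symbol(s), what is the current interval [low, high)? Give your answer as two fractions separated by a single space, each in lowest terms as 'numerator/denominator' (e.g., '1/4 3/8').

Step 1: interval [0/1, 1/1), width = 1/1 - 0/1 = 1/1
  'c': [0/1 + 1/1*0/1, 0/1 + 1/1*2/3) = [0/1, 2/3) <- contains code 26/81
  'e': [0/1 + 1/1*2/3, 0/1 + 1/1*5/6) = [2/3, 5/6)
  'a': [0/1 + 1/1*5/6, 0/1 + 1/1*1/1) = [5/6, 1/1)
  emit 'c', narrow to [0/1, 2/3)
Step 2: interval [0/1, 2/3), width = 2/3 - 0/1 = 2/3
  'c': [0/1 + 2/3*0/1, 0/1 + 2/3*2/3) = [0/1, 4/9) <- contains code 26/81
  'e': [0/1 + 2/3*2/3, 0/1 + 2/3*5/6) = [4/9, 5/9)
  'a': [0/1 + 2/3*5/6, 0/1 + 2/3*1/1) = [5/9, 2/3)
  emit 'c', narrow to [0/1, 4/9)

Answer: 0/1 4/9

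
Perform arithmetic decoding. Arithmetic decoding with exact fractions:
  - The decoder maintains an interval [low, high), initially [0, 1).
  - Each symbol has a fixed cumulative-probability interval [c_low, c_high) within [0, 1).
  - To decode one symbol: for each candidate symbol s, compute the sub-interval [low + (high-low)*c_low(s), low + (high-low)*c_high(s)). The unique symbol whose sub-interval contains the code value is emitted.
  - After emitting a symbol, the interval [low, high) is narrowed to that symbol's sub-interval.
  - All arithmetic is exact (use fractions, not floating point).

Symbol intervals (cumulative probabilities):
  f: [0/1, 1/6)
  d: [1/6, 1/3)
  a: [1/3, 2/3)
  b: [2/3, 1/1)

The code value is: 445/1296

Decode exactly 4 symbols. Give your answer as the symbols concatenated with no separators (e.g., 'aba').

Step 1: interval [0/1, 1/1), width = 1/1 - 0/1 = 1/1
  'f': [0/1 + 1/1*0/1, 0/1 + 1/1*1/6) = [0/1, 1/6)
  'd': [0/1 + 1/1*1/6, 0/1 + 1/1*1/3) = [1/6, 1/3)
  'a': [0/1 + 1/1*1/3, 0/1 + 1/1*2/3) = [1/3, 2/3) <- contains code 445/1296
  'b': [0/1 + 1/1*2/3, 0/1 + 1/1*1/1) = [2/3, 1/1)
  emit 'a', narrow to [1/3, 2/3)
Step 2: interval [1/3, 2/3), width = 2/3 - 1/3 = 1/3
  'f': [1/3 + 1/3*0/1, 1/3 + 1/3*1/6) = [1/3, 7/18) <- contains code 445/1296
  'd': [1/3 + 1/3*1/6, 1/3 + 1/3*1/3) = [7/18, 4/9)
  'a': [1/3 + 1/3*1/3, 1/3 + 1/3*2/3) = [4/9, 5/9)
  'b': [1/3 + 1/3*2/3, 1/3 + 1/3*1/1) = [5/9, 2/3)
  emit 'f', narrow to [1/3, 7/18)
Step 3: interval [1/3, 7/18), width = 7/18 - 1/3 = 1/18
  'f': [1/3 + 1/18*0/1, 1/3 + 1/18*1/6) = [1/3, 37/108)
  'd': [1/3 + 1/18*1/6, 1/3 + 1/18*1/3) = [37/108, 19/54) <- contains code 445/1296
  'a': [1/3 + 1/18*1/3, 1/3 + 1/18*2/3) = [19/54, 10/27)
  'b': [1/3 + 1/18*2/3, 1/3 + 1/18*1/1) = [10/27, 7/18)
  emit 'd', narrow to [37/108, 19/54)
Step 4: interval [37/108, 19/54), width = 19/54 - 37/108 = 1/108
  'f': [37/108 + 1/108*0/1, 37/108 + 1/108*1/6) = [37/108, 223/648) <- contains code 445/1296
  'd': [37/108 + 1/108*1/6, 37/108 + 1/108*1/3) = [223/648, 28/81)
  'a': [37/108 + 1/108*1/3, 37/108 + 1/108*2/3) = [28/81, 113/324)
  'b': [37/108 + 1/108*2/3, 37/108 + 1/108*1/1) = [113/324, 19/54)
  emit 'f', narrow to [37/108, 223/648)

Answer: afdf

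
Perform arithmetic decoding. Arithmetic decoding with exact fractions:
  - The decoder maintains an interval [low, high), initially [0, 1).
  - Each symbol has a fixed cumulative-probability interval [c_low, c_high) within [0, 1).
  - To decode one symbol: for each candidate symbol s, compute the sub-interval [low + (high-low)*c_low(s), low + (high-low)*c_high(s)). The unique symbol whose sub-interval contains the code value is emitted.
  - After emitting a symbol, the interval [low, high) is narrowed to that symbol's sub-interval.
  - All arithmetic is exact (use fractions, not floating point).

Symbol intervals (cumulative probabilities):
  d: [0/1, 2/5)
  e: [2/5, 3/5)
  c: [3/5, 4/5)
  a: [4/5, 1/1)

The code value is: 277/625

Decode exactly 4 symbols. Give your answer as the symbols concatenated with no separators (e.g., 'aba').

Step 1: interval [0/1, 1/1), width = 1/1 - 0/1 = 1/1
  'd': [0/1 + 1/1*0/1, 0/1 + 1/1*2/5) = [0/1, 2/5)
  'e': [0/1 + 1/1*2/5, 0/1 + 1/1*3/5) = [2/5, 3/5) <- contains code 277/625
  'c': [0/1 + 1/1*3/5, 0/1 + 1/1*4/5) = [3/5, 4/5)
  'a': [0/1 + 1/1*4/5, 0/1 + 1/1*1/1) = [4/5, 1/1)
  emit 'e', narrow to [2/5, 3/5)
Step 2: interval [2/5, 3/5), width = 3/5 - 2/5 = 1/5
  'd': [2/5 + 1/5*0/1, 2/5 + 1/5*2/5) = [2/5, 12/25) <- contains code 277/625
  'e': [2/5 + 1/5*2/5, 2/5 + 1/5*3/5) = [12/25, 13/25)
  'c': [2/5 + 1/5*3/5, 2/5 + 1/5*4/5) = [13/25, 14/25)
  'a': [2/5 + 1/5*4/5, 2/5 + 1/5*1/1) = [14/25, 3/5)
  emit 'd', narrow to [2/5, 12/25)
Step 3: interval [2/5, 12/25), width = 12/25 - 2/5 = 2/25
  'd': [2/5 + 2/25*0/1, 2/5 + 2/25*2/5) = [2/5, 54/125)
  'e': [2/5 + 2/25*2/5, 2/5 + 2/25*3/5) = [54/125, 56/125) <- contains code 277/625
  'c': [2/5 + 2/25*3/5, 2/5 + 2/25*4/5) = [56/125, 58/125)
  'a': [2/5 + 2/25*4/5, 2/5 + 2/25*1/1) = [58/125, 12/25)
  emit 'e', narrow to [54/125, 56/125)
Step 4: interval [54/125, 56/125), width = 56/125 - 54/125 = 2/125
  'd': [54/125 + 2/125*0/1, 54/125 + 2/125*2/5) = [54/125, 274/625)
  'e': [54/125 + 2/125*2/5, 54/125 + 2/125*3/5) = [274/625, 276/625)
  'c': [54/125 + 2/125*3/5, 54/125 + 2/125*4/5) = [276/625, 278/625) <- contains code 277/625
  'a': [54/125 + 2/125*4/5, 54/125 + 2/125*1/1) = [278/625, 56/125)
  emit 'c', narrow to [276/625, 278/625)

Answer: edec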